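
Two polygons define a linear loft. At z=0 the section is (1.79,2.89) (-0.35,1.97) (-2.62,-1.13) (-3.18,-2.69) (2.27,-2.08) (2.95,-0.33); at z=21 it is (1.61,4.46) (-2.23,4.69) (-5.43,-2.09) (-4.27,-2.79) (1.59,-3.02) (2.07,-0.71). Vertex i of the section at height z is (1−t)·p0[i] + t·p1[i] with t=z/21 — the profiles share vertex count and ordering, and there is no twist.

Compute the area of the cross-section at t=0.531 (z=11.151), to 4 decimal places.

Cross-section at t=0.531: each vertex is (1-t)·p0[i] + t·p1[i].
  v1: (1-0.531)·(1.79,2.89) + 0.531·(1.61,4.46) = (1.6944,3.7237)
  v2: (1-0.531)·(-0.35,1.97) + 0.531·(-2.23,4.69) = (-1.3483,3.4143)
  v3: (1-0.531)·(-2.62,-1.13) + 0.531·(-5.43,-2.09) = (-4.1121,-1.6398)
  v4: (1-0.531)·(-3.18,-2.69) + 0.531·(-4.27,-2.79) = (-3.7588,-2.7431)
  v5: (1-0.531)·(2.27,-2.08) + 0.531·(1.59,-3.02) = (1.9089,-2.5791)
  v6: (1-0.531)·(2.95,-0.33) + 0.531·(2.07,-0.71) = (2.4827,-0.5318)
Shoelace sum Σ(x_i·y_{i+1} − x_{i+1}·y_i):
  i=1: 1.6944·3.4143 − -1.3483·3.7237 = +10.8058 (running +10.8058)
  i=2: -1.3483·-1.6398 − -4.1121·3.4143 = +16.2509 (running +27.0568)
  i=3: -4.1121·-2.7431 − -3.7588·-1.6398 = +5.1164 (running +32.1732)
  i=4: -3.7588·-2.5791 − 1.9089·-2.7431 = +14.9308 (running +47.1040)
  i=5: 1.9089·-0.5318 − 2.4827·-2.5791 = +5.3882 (running +52.4921)
  i=6: 2.4827·3.7237 − 1.6944·-0.5318 = +10.1459 (running +62.6380)
Area = |Σ|/2 = |62.6380|/2 = 31.3190

Area at t=0.531: 31.3190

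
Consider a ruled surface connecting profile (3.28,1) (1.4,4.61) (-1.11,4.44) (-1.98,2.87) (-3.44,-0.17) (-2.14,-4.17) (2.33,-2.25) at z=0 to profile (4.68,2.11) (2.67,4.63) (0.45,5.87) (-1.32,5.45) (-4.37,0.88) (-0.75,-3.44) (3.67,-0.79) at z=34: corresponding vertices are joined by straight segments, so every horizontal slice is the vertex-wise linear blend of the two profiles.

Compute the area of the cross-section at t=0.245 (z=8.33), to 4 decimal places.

Cross-section at t=0.245: each vertex is (1-t)·p0[i] + t·p1[i].
  v1: (1-0.245)·(3.28,1) + 0.245·(4.68,2.11) = (3.6230,1.2719)
  v2: (1-0.245)·(1.4,4.61) + 0.245·(2.67,4.63) = (1.7111,4.6149)
  v3: (1-0.245)·(-1.11,4.44) + 0.245·(0.45,5.87) = (-0.7278,4.7904)
  v4: (1-0.245)·(-1.98,2.87) + 0.245·(-1.32,5.45) = (-1.8183,3.5021)
  v5: (1-0.245)·(-3.44,-0.17) + 0.245·(-4.37,0.88) = (-3.6679,0.0872)
  v6: (1-0.245)·(-2.14,-4.17) + 0.245·(-0.75,-3.44) = (-1.7995,-3.9911)
  v7: (1-0.245)·(2.33,-2.25) + 0.245·(3.67,-0.79) = (2.6583,-1.8923)
Shoelace sum Σ(x_i·y_{i+1} − x_{i+1}·y_i):
  i=1: 3.6230·4.6149 − 1.7111·1.2719 = +14.5433 (running +14.5433)
  i=2: 1.7111·4.7904 − -0.7278·4.6149 = +11.5557 (running +26.0990)
  i=3: -0.7278·3.5021 − -1.8183·4.7904 = +6.1615 (running +32.2605)
  i=4: -1.8183·0.0872 − -3.6679·3.5021 = +12.6865 (running +44.9470)
  i=5: -3.6679·-3.9911 − -1.7995·0.0872 = +14.7959 (running +59.7430)
  i=6: -1.7995·-1.8923 − 2.6583·-3.9911 = +14.0148 (running +73.7577)
  i=7: 2.6583·1.2719 − 3.6230·-1.8923 = +10.2370 (running +83.9948)
Area = |Σ|/2 = |83.9948|/2 = 41.9974

Area at t=0.245: 41.9974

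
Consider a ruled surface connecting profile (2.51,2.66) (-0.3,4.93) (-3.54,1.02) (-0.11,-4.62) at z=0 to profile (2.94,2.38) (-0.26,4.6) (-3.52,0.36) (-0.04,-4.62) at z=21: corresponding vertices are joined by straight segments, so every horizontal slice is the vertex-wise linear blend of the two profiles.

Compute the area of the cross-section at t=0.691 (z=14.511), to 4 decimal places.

Area at t=0.691: 29.7199

Cross-section at t=0.691: each vertex is (1-t)·p0[i] + t·p1[i].
  v1: (1-0.691)·(2.51,2.66) + 0.691·(2.94,2.38) = (2.8071,2.4665)
  v2: (1-0.691)·(-0.3,4.93) + 0.691·(-0.26,4.6) = (-0.2724,4.7020)
  v3: (1-0.691)·(-3.54,1.02) + 0.691·(-3.52,0.36) = (-3.5262,0.5639)
  v4: (1-0.691)·(-0.11,-4.62) + 0.691·(-0.04,-4.62) = (-0.0616,-4.6200)
Shoelace sum Σ(x_i·y_{i+1} − x_{i+1}·y_i):
  i=1: 2.8071·4.7020 − -0.2724·2.4665 = +13.8708 (running +13.8708)
  i=2: -0.2724·0.5639 − -3.5262·4.7020 = +16.4264 (running +30.2972)
  i=3: -3.5262·-4.6200 − -0.0616·0.5639 = +16.3257 (running +46.6229)
  i=4: -0.0616·2.4665 − 2.8071·-4.6200 = +12.8169 (running +59.4399)
Area = |Σ|/2 = |59.4399|/2 = 29.7199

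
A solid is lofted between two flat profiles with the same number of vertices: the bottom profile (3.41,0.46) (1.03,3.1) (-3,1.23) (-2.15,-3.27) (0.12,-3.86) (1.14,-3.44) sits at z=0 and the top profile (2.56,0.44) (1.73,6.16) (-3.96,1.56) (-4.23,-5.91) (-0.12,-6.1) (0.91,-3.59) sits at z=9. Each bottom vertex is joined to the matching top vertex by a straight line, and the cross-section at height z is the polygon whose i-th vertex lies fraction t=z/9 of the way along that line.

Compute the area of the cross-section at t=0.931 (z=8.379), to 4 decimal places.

Area at t=0.931: 54.2650

Cross-section at t=0.931: each vertex is (1-t)·p0[i] + t·p1[i].
  v1: (1-0.931)·(3.41,0.46) + 0.931·(2.56,0.44) = (2.6187,0.4414)
  v2: (1-0.931)·(1.03,3.1) + 0.931·(1.73,6.16) = (1.6817,5.9489)
  v3: (1-0.931)·(-3,1.23) + 0.931·(-3.96,1.56) = (-3.8938,1.5372)
  v4: (1-0.931)·(-2.15,-3.27) + 0.931·(-4.23,-5.91) = (-4.0865,-5.7278)
  v5: (1-0.931)·(0.12,-3.86) + 0.931·(-0.12,-6.1) = (-0.1034,-5.9454)
  v6: (1-0.931)·(1.14,-3.44) + 0.931·(0.91,-3.59) = (0.9259,-3.5796)
Shoelace sum Σ(x_i·y_{i+1} − x_{i+1}·y_i):
  i=1: 2.6187·5.9489 − 1.6817·0.4414 = +14.8357 (running +14.8357)
  i=2: 1.6817·1.5372 − -3.8938·5.9489 = +25.7486 (running +40.5843)
  i=3: -3.8938·-5.7278 − -4.0865·1.5372 = +28.5847 (running +69.1690)
  i=4: -4.0865·-5.9454 − -0.1034·-5.7278 = +23.7034 (running +92.8724)
  i=5: -0.1034·-3.5796 − 0.9259·-5.9454 = +5.8750 (running +98.7474)
  i=6: 0.9259·0.4414 − 2.6187·-3.5796 = +9.7825 (running +108.5299)
Area = |Σ|/2 = |108.5299|/2 = 54.2650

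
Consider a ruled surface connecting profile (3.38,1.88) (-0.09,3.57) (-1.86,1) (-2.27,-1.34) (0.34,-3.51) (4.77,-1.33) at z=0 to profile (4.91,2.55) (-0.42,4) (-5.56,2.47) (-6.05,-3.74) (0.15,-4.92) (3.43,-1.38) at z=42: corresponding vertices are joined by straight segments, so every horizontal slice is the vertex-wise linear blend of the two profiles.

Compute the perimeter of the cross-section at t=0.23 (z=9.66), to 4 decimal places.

Perimeter at t=0.23: 23.1910

Cross-section at t=0.23: each vertex is (1-t)·p0[i] + t·p1[i].
  v1: (1-0.23)·(3.38,1.88) + 0.23·(4.91,2.55) = (3.7319,2.0341)
  v2: (1-0.23)·(-0.09,3.57) + 0.23·(-0.42,4) = (-0.1659,3.6689)
  v3: (1-0.23)·(-1.86,1) + 0.23·(-5.56,2.47) = (-2.7110,1.3381)
  v4: (1-0.23)·(-2.27,-1.34) + 0.23·(-6.05,-3.74) = (-3.1394,-1.8920)
  v5: (1-0.23)·(0.34,-3.51) + 0.23·(0.15,-4.92) = (0.2963,-3.8343)
  v6: (1-0.23)·(4.77,-1.33) + 0.23·(3.43,-1.38) = (4.4618,-1.3415)
Perimeter = Σ |v_{i+1} − v_i|:
  edge 1→2: √(-3.8978² + 1.6348²) = 4.2268 (running 4.2268)
  edge 2→3: √(-2.5451² + -2.3308²) = 3.4511 (running 7.6779)
  edge 3→4: √(-0.4284² + -3.2301²) = 3.2584 (running 10.9362)
  edge 4→5: √(3.4357² + -1.9423²) = 3.9467 (running 14.8830)
  edge 5→6: √(4.1655² + 2.4928²) = 4.8544 (running 19.7374)
  edge 6→1: √(-0.7299² + 3.3756²) = 3.4536 (running 23.1910)
Perimeter = 23.1910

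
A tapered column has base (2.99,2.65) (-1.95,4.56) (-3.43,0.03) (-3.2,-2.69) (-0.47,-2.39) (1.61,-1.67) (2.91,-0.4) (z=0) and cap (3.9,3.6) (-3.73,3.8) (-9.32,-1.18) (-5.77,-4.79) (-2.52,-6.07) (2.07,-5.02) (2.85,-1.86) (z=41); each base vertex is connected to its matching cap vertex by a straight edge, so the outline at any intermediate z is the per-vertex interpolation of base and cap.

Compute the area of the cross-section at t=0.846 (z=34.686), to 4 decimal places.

Cross-section at t=0.846: each vertex is (1-t)·p0[i] + t·p1[i].
  v1: (1-0.846)·(2.99,2.65) + 0.846·(3.9,3.6) = (3.7599,3.4537)
  v2: (1-0.846)·(-1.95,4.56) + 0.846·(-3.73,3.8) = (-3.4559,3.9170)
  v3: (1-0.846)·(-3.43,0.03) + 0.846·(-9.32,-1.18) = (-8.4129,-0.9937)
  v4: (1-0.846)·(-3.2,-2.69) + 0.846·(-5.77,-4.79) = (-5.3742,-4.4666)
  v5: (1-0.846)·(-0.47,-2.39) + 0.846·(-2.52,-6.07) = (-2.2043,-5.5033)
  v6: (1-0.846)·(1.61,-1.67) + 0.846·(2.07,-5.02) = (1.9992,-4.5041)
  v7: (1-0.846)·(2.91,-0.4) + 0.846·(2.85,-1.86) = (2.8592,-1.6352)
Shoelace sum Σ(x_i·y_{i+1} − x_{i+1}·y_i):
  i=1: 3.7599·3.9170 − -3.4559·3.4537 = +26.6631 (running +26.6631)
  i=2: -3.4559·-0.9937 − -8.4129·3.9170 = +36.3878 (running +63.0509)
  i=3: -8.4129·-4.4666 − -5.3742·-0.9937 = +32.2371 (running +95.2880)
  i=4: -5.3742·-5.5033 − -2.2043·-4.4666 = +19.7301 (running +115.0181)
  i=5: -2.2043·-4.5041 − 1.9992·-5.5033 = +20.9303 (running +135.9484)
  i=6: 1.9992·-1.6352 − 2.8592·-4.5041 = +9.6094 (running +145.5578)
  i=7: 2.8592·3.4537 − 3.7599·-1.6352 = +16.0229 (running +161.5807)
Area = |Σ|/2 = |161.5807|/2 = 80.7903

Area at t=0.846: 80.7903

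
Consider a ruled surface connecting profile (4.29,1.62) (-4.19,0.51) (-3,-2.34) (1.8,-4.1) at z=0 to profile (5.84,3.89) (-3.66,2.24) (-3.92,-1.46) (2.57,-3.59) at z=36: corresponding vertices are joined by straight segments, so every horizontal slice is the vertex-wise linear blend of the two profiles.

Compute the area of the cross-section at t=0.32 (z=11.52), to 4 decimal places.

Area at t=0.32: 33.5641

Cross-section at t=0.32: each vertex is (1-t)·p0[i] + t·p1[i].
  v1: (1-0.32)·(4.29,1.62) + 0.32·(5.84,3.89) = (4.7860,2.3464)
  v2: (1-0.32)·(-4.19,0.51) + 0.32·(-3.66,2.24) = (-4.0204,1.0636)
  v3: (1-0.32)·(-3,-2.34) + 0.32·(-3.92,-1.46) = (-3.2944,-2.0584)
  v4: (1-0.32)·(1.8,-4.1) + 0.32·(2.57,-3.59) = (2.0464,-3.9368)
Shoelace sum Σ(x_i·y_{i+1} − x_{i+1}·y_i):
  i=1: 4.7860·1.0636 − -4.0204·2.3464 = +14.5239 (running +14.5239)
  i=2: -4.0204·-2.0584 − -3.2944·1.0636 = +11.7795 (running +26.3034)
  i=3: -3.2944·-3.9368 − 2.0464·-2.0584 = +17.1817 (running +43.4851)
  i=4: 2.0464·2.3464 − 4.7860·-3.9368 = +23.6432 (running +67.1283)
Area = |Σ|/2 = |67.1283|/2 = 33.5641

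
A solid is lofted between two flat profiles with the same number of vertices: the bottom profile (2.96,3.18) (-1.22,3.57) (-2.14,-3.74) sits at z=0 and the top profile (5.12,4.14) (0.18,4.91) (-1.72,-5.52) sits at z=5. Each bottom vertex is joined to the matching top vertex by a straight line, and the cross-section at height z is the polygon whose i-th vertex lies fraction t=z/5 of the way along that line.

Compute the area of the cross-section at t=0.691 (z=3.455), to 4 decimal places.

Cross-section at t=0.691: each vertex is (1-t)·p0[i] + t·p1[i].
  v1: (1-0.691)·(2.96,3.18) + 0.691·(5.12,4.14) = (4.4526,3.8434)
  v2: (1-0.691)·(-1.22,3.57) + 0.691·(0.18,4.91) = (-0.2526,4.4959)
  v3: (1-0.691)·(-2.14,-3.74) + 0.691·(-1.72,-5.52) = (-1.8498,-4.9700)
Shoelace sum Σ(x_i·y_{i+1} − x_{i+1}·y_i):
  i=1: 4.4526·4.4959 − -0.2526·3.8434 = +20.9893 (running +20.9893)
  i=2: -0.2526·-4.9700 − -1.8498·4.4959 = +9.5719 (running +30.5612)
  i=3: -1.8498·3.8434 − 4.4526·-4.9700 = +15.0198 (running +45.5810)
Area = |Σ|/2 = |45.5810|/2 = 22.7905

Area at t=0.691: 22.7905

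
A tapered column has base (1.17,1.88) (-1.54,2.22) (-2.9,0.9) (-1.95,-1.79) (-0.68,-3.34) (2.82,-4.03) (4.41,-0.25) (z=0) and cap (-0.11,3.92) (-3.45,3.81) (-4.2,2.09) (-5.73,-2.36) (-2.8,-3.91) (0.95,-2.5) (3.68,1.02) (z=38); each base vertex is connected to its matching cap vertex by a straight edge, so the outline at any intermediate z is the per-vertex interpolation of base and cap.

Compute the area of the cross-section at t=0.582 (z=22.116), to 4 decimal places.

Area at t=0.582: 40.0170

Cross-section at t=0.582: each vertex is (1-t)·p0[i] + t·p1[i].
  v1: (1-0.582)·(1.17,1.88) + 0.582·(-0.11,3.92) = (0.4250,3.0673)
  v2: (1-0.582)·(-1.54,2.22) + 0.582·(-3.45,3.81) = (-2.6516,3.1454)
  v3: (1-0.582)·(-2.9,0.9) + 0.582·(-4.2,2.09) = (-3.6566,1.5926)
  v4: (1-0.582)·(-1.95,-1.79) + 0.582·(-5.73,-2.36) = (-4.1500,-2.1217)
  v5: (1-0.582)·(-0.68,-3.34) + 0.582·(-2.8,-3.91) = (-1.9138,-3.6717)
  v6: (1-0.582)·(2.82,-4.03) + 0.582·(0.95,-2.5) = (1.7317,-3.1395)
  v7: (1-0.582)·(4.41,-0.25) + 0.582·(3.68,1.02) = (3.9851,0.4891)
Shoelace sum Σ(x_i·y_{i+1} − x_{i+1}·y_i):
  i=1: 0.4250·3.1454 − -2.6516·3.0673 = +9.4702 (running +9.4702)
  i=2: -2.6516·1.5926 − -3.6566·3.1454 = +7.2785 (running +16.7487)
  i=3: -3.6566·-2.1217 − -4.1500·1.5926 = +14.3675 (running +31.1162)
  i=4: -4.1500·-3.6717 − -1.9138·-2.1217 = +11.1769 (running +42.2931)
  i=5: -1.9138·-3.1395 − 1.7317·-3.6717 = +12.3668 (running +54.6598)
  i=6: 1.7317·0.4891 − 3.9851·-3.1395 = +13.3585 (running +68.0184)
  i=7: 3.9851·3.0673 − 0.4250·0.4891 = +12.0156 (running +80.0340)
Area = |Σ|/2 = |80.0340|/2 = 40.0170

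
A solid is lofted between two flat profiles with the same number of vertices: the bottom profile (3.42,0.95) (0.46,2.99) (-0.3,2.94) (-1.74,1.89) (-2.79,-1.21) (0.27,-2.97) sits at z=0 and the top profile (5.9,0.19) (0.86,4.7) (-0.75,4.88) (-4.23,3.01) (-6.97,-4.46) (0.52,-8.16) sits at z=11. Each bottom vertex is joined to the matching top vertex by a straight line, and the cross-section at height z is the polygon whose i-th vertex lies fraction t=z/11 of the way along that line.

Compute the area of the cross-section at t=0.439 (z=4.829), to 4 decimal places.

Area at t=0.439: 48.9804

Cross-section at t=0.439: each vertex is (1-t)·p0[i] + t·p1[i].
  v1: (1-0.439)·(3.42,0.95) + 0.439·(5.9,0.19) = (4.5087,0.6164)
  v2: (1-0.439)·(0.46,2.99) + 0.439·(0.86,4.7) = (0.6356,3.7407)
  v3: (1-0.439)·(-0.3,2.94) + 0.439·(-0.75,4.88) = (-0.4975,3.7917)
  v4: (1-0.439)·(-1.74,1.89) + 0.439·(-4.23,3.01) = (-2.8331,2.3817)
  v5: (1-0.439)·(-2.79,-1.21) + 0.439·(-6.97,-4.46) = (-4.6250,-2.6368)
  v6: (1-0.439)·(0.27,-2.97) + 0.439·(0.52,-8.16) = (0.3798,-5.2484)
Shoelace sum Σ(x_i·y_{i+1} − x_{i+1}·y_i):
  i=1: 4.5087·3.7407 − 0.6356·0.6164 = +16.4740 (running +16.4740)
  i=2: 0.6356·3.7917 − -0.4975·3.7407 = +4.2712 (running +20.7451)
  i=3: -0.4975·2.3817 − -2.8331·3.7917 = +9.5572 (running +30.3023)
  i=4: -2.8331·-2.6368 − -4.6250·2.3817 = +18.4855 (running +48.7878)
  i=5: -4.6250·-5.2484 − 0.3798·-2.6368 = +25.2753 (running +74.0631)
  i=6: 0.3798·0.6164 − 4.5087·-5.2484 = +23.8977 (running +97.9608)
Area = |Σ|/2 = |97.9608|/2 = 48.9804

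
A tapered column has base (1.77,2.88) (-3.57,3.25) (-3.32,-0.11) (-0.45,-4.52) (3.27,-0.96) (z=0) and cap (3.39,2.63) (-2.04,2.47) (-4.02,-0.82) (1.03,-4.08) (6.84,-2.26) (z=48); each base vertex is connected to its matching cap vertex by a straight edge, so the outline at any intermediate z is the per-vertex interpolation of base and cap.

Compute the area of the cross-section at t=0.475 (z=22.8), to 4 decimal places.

Cross-section at t=0.475: each vertex is (1-t)·p0[i] + t·p1[i].
  v1: (1-0.475)·(1.77,2.88) + 0.475·(3.39,2.63) = (2.5395,2.7612)
  v2: (1-0.475)·(-3.57,3.25) + 0.475·(-2.04,2.47) = (-2.8432,2.8795)
  v3: (1-0.475)·(-3.32,-0.11) + 0.475·(-4.02,-0.82) = (-3.6525,-0.4472)
  v4: (1-0.475)·(-0.45,-4.52) + 0.475·(1.03,-4.08) = (0.2530,-4.3110)
  v5: (1-0.475)·(3.27,-0.96) + 0.475·(6.84,-2.26) = (4.9657,-1.5775)
Shoelace sum Σ(x_i·y_{i+1} − x_{i+1}·y_i):
  i=1: 2.5395·2.8795 − -2.8432·2.7612 = +15.1634 (running +15.1634)
  i=2: -2.8432·-0.4472 − -3.6525·2.8795 = +11.7890 (running +26.9524)
  i=3: -3.6525·-4.3110 − 0.2530·-0.4472 = +15.8591 (running +42.8115)
  i=4: 0.2530·-1.5775 − 4.9657·-4.3110 = +21.0082 (running +63.8198)
  i=5: 4.9657·2.7612 − 2.5395·-1.5775 = +17.7177 (running +81.5375)
Area = |Σ|/2 = |81.5375|/2 = 40.7687

Area at t=0.475: 40.7687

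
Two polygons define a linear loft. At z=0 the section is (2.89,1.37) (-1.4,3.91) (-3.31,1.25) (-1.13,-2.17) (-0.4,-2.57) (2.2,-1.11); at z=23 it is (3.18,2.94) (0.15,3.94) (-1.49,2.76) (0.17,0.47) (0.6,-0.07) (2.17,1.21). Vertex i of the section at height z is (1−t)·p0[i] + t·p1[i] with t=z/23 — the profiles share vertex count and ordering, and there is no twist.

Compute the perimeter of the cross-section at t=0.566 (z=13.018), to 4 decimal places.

Perimeter at t=0.566: 15.2392

Cross-section at t=0.566: each vertex is (1-t)·p0[i] + t·p1[i].
  v1: (1-0.566)·(2.89,1.37) + 0.566·(3.18,2.94) = (3.0541,2.2586)
  v2: (1-0.566)·(-1.4,3.91) + 0.566·(0.15,3.94) = (-0.5227,3.9270)
  v3: (1-0.566)·(-3.31,1.25) + 0.566·(-1.49,2.76) = (-2.2799,2.1047)
  v4: (1-0.566)·(-1.13,-2.17) + 0.566·(0.17,0.47) = (-0.3942,-0.6758)
  v5: (1-0.566)·(-0.4,-2.57) + 0.566·(0.6,-0.07) = (0.1660,-1.1550)
  v6: (1-0.566)·(2.2,-1.11) + 0.566·(2.17,1.21) = (2.1830,0.2031)
Perimeter = Σ |v_{i+1} − v_i|:
  edge 1→2: √(-3.5768² + 1.6684²) = 3.9468 (running 3.9468)
  edge 2→3: √(-1.7572² + -1.8223²) = 2.5315 (running 6.4783)
  edge 3→4: √(1.8857² + -2.7804²) = 3.3595 (running 9.8378)
  edge 4→5: √(0.5602² + -0.4792²) = 0.7372 (running 10.5751)
  edge 5→6: √(2.0170² + 1.3581²) = 2.4316 (running 13.0067)
  edge 6→1: √(0.8711² + 2.0555²) = 2.2325 (running 15.2392)
Perimeter = 15.2392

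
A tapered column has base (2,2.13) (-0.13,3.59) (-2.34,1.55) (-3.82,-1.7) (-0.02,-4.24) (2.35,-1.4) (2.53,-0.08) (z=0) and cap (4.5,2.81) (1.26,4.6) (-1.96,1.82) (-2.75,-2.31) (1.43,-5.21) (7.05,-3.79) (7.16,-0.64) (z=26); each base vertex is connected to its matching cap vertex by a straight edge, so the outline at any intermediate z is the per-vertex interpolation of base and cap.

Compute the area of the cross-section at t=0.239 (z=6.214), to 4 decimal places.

Cross-section at t=0.239: each vertex is (1-t)·p0[i] + t·p1[i].
  v1: (1-0.239)·(2,2.13) + 0.239·(4.5,2.81) = (2.5975,2.2925)
  v2: (1-0.239)·(-0.13,3.59) + 0.239·(1.26,4.6) = (0.2022,3.8314)
  v3: (1-0.239)·(-2.34,1.55) + 0.239·(-1.96,1.82) = (-2.2492,1.6145)
  v4: (1-0.239)·(-3.82,-1.7) + 0.239·(-2.75,-2.31) = (-3.5643,-1.8458)
  v5: (1-0.239)·(-0.02,-4.24) + 0.239·(1.43,-5.21) = (0.3265,-4.4718)
  v6: (1-0.239)·(2.35,-1.4) + 0.239·(7.05,-3.79) = (3.4733,-1.9712)
  v7: (1-0.239)·(2.53,-0.08) + 0.239·(7.16,-0.64) = (3.6366,-0.2138)
Shoelace sum Σ(x_i·y_{i+1} − x_{i+1}·y_i):
  i=1: 2.5975·3.8314 − 0.2022·2.2925 = +9.4885 (running +9.4885)
  i=2: 0.2022·1.6145 − -2.2492·3.8314 = +8.9440 (running +18.4324)
  i=3: -2.2492·-1.8458 − -3.5643·1.6145 = +9.9061 (running +28.3386)
  i=4: -3.5643·-4.4718 − 0.3265·-1.8458 = +16.5416 (running +44.8801)
  i=5: 0.3265·-1.9712 − 3.4733·-4.4718 = +14.8883 (running +59.7684)
  i=6: 3.4733·-0.2138 − 3.6366·-1.9712 = +6.4257 (running +66.1941)
  i=7: 3.6366·2.2925 − 2.5975·-0.2138 = +8.8924 (running +75.0865)
Area = |Σ|/2 = |75.0865|/2 = 37.5432

Area at t=0.239: 37.5432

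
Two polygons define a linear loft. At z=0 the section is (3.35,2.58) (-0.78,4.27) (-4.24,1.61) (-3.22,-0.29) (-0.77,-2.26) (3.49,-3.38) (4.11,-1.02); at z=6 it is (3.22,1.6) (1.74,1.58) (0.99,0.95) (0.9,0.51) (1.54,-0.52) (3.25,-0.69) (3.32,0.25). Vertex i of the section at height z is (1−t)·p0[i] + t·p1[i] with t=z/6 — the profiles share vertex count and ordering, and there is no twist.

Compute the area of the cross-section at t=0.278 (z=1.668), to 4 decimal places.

Area at t=0.278: 26.9705

Cross-section at t=0.278: each vertex is (1-t)·p0[i] + t·p1[i].
  v1: (1-0.278)·(3.35,2.58) + 0.278·(3.22,1.6) = (3.3139,2.3076)
  v2: (1-0.278)·(-0.78,4.27) + 0.278·(1.74,1.58) = (-0.0794,3.5222)
  v3: (1-0.278)·(-4.24,1.61) + 0.278·(0.99,0.95) = (-2.7861,1.4265)
  v4: (1-0.278)·(-3.22,-0.29) + 0.278·(0.9,0.51) = (-2.0746,-0.0676)
  v5: (1-0.278)·(-0.77,-2.26) + 0.278·(1.54,-0.52) = (-0.1278,-1.7763)
  v6: (1-0.278)·(3.49,-3.38) + 0.278·(3.25,-0.69) = (3.4233,-2.6322)
  v7: (1-0.278)·(4.11,-1.02) + 0.278·(3.32,0.25) = (3.8904,-0.6669)
Shoelace sum Σ(x_i·y_{i+1} − x_{i+1}·y_i):
  i=1: 3.3139·3.5222 − -0.0794·2.3076 = +11.8553 (running +11.8553)
  i=2: -0.0794·1.4265 − -2.7861·3.5222 = +9.6997 (running +21.5550)
  i=3: -2.7861·-0.0676 − -2.0746·1.4265 = +3.1479 (running +24.7029)
  i=4: -2.0746·-1.7763 − -0.1278·-0.0676 = +3.6765 (running +28.3794)
  i=5: -0.1278·-2.6322 − 3.4233·-1.7763 = +6.4171 (running +34.7965)
  i=6: 3.4233·-0.6669 − 3.8904·-2.6322 = +7.9571 (running +42.7536)
  i=7: 3.8904·2.3076 − 3.3139·-0.6669 = +11.1874 (running +53.9410)
Area = |Σ|/2 = |53.9410|/2 = 26.9705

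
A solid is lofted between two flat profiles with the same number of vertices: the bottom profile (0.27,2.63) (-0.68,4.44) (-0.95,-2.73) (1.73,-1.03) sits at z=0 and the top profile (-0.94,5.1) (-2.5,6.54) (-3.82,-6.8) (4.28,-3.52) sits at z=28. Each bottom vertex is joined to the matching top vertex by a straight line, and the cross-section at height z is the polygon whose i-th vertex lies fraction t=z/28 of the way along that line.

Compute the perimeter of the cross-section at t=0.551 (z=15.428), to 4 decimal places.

Cross-section at t=0.551: each vertex is (1-t)·p0[i] + t·p1[i].
  v1: (1-0.551)·(0.27,2.63) + 0.551·(-0.94,5.1) = (-0.3967,3.9910)
  v2: (1-0.551)·(-0.68,4.44) + 0.551·(-2.5,6.54) = (-1.6828,5.5971)
  v3: (1-0.551)·(-0.95,-2.73) + 0.551·(-3.82,-6.8) = (-2.5314,-4.9726)
  v4: (1-0.551)·(1.73,-1.03) + 0.551·(4.28,-3.52) = (3.1351,-2.4020)
Perimeter = Σ |v_{i+1} − v_i|:
  edge 1→2: √(-1.2861² + 1.6061²) = 2.0576 (running 2.0576)
  edge 2→3: √(-0.8485² + -10.5697²) = 10.6037 (running 12.6613)
  edge 3→4: √(5.6664² + 2.5706²) = 6.2222 (running 18.8835)
  edge 4→1: √(-3.5318² + 6.3930²) = 7.3036 (running 26.1872)
Perimeter = 26.1872

Perimeter at t=0.551: 26.1872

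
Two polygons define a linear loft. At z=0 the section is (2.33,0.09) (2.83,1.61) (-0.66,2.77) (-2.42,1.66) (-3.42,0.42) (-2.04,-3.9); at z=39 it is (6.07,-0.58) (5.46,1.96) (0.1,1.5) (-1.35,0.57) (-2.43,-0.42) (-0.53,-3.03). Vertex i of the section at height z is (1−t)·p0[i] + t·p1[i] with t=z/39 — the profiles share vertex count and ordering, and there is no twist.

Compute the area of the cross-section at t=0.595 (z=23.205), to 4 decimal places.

Cross-section at t=0.595: each vertex is (1-t)·p0[i] + t·p1[i].
  v1: (1-0.595)·(2.33,0.09) + 0.595·(6.07,-0.58) = (4.5553,-0.3086)
  v2: (1-0.595)·(2.83,1.61) + 0.595·(5.46,1.96) = (4.3948,1.8182)
  v3: (1-0.595)·(-0.66,2.77) + 0.595·(0.1,1.5) = (-0.2078,2.0143)
  v4: (1-0.595)·(-2.42,1.66) + 0.595·(-1.35,0.57) = (-1.7833,1.0114)
  v5: (1-0.595)·(-3.42,0.42) + 0.595·(-2.43,-0.42) = (-2.8310,-0.0798)
  v6: (1-0.595)·(-2.04,-3.9) + 0.595·(-0.53,-3.03) = (-1.1416,-3.3823)
Shoelace sum Σ(x_i·y_{i+1} − x_{i+1}·y_i):
  i=1: 4.5553·1.8182 − 4.3948·-0.3086 = +9.6391 (running +9.6391)
  i=2: 4.3948·2.0143 − -0.2078·1.8182 = +9.2306 (running +18.8697)
  i=3: -0.2078·1.0114 − -1.7833·2.0143 = +3.3821 (running +22.2519)
  i=4: -1.7833·-0.0798 − -2.8310·1.0114 = +3.0057 (running +25.2575)
  i=5: -2.8310·-3.3823 − -1.1416·-0.0798 = +9.4842 (running +34.7417)
  i=6: -1.1416·-0.3086 − 4.5553·-3.3823 = +15.7600 (running +50.5017)
Area = |Σ|/2 = |50.5017|/2 = 25.2508

Area at t=0.595: 25.2508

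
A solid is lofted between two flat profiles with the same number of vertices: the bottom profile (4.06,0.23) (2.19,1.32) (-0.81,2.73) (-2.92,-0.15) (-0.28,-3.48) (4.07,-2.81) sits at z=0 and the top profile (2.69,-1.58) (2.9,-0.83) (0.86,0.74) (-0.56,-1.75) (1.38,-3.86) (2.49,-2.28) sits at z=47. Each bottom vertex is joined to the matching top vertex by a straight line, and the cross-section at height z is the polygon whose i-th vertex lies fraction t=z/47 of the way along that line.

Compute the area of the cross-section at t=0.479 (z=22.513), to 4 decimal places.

Cross-section at t=0.479: each vertex is (1-t)·p0[i] + t·p1[i].
  v1: (1-0.479)·(4.06,0.23) + 0.479·(2.69,-1.58) = (3.4038,-0.6370)
  v2: (1-0.479)·(2.19,1.32) + 0.479·(2.9,-0.83) = (2.5301,0.2902)
  v3: (1-0.479)·(-0.81,2.73) + 0.479·(0.86,0.74) = (-0.0101,1.7768)
  v4: (1-0.479)·(-2.92,-0.15) + 0.479·(-0.56,-1.75) = (-1.7896,-0.9164)
  v5: (1-0.479)·(-0.28,-3.48) + 0.479·(1.38,-3.86) = (0.5151,-3.6620)
  v6: (1-0.479)·(4.07,-2.81) + 0.479·(2.49,-2.28) = (3.3132,-2.5561)
Shoelace sum Σ(x_i·y_{i+1} − x_{i+1}·y_i):
  i=1: 3.4038·0.2902 − 2.5301·-0.6370 = +2.5992 (running +2.5992)
  i=2: 2.5301·1.7768 − -0.0101·0.2902 = +4.4984 (running +7.0976)
  i=3: -0.0101·-0.9164 − -1.7896·1.7768 = +3.1889 (running +10.2865)
  i=4: -1.7896·-3.6620 − 0.5151·-0.9164 = +7.0255 (running +17.3120)
  i=5: 0.5151·-2.5561 − 3.3132·-3.6620 = +10.8162 (running +28.1282)
  i=6: 3.3132·-0.6370 − 3.4038·-2.5561 = +6.5900 (running +34.7182)
Area = |Σ|/2 = |34.7182|/2 = 17.3591

Area at t=0.479: 17.3591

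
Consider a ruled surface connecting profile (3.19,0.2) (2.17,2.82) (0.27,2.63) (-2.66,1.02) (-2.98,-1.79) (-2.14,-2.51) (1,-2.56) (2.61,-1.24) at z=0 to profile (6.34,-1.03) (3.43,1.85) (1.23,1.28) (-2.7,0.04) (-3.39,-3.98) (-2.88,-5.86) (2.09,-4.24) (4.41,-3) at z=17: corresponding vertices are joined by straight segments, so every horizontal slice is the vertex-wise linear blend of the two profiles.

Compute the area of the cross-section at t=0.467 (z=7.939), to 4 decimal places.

Cross-section at t=0.467: each vertex is (1-t)·p0[i] + t·p1[i].
  v1: (1-0.467)·(3.19,0.2) + 0.467·(6.34,-1.03) = (4.6610,-0.3744)
  v2: (1-0.467)·(2.17,2.82) + 0.467·(3.43,1.85) = (2.7584,2.3670)
  v3: (1-0.467)·(0.27,2.63) + 0.467·(1.23,1.28) = (0.7183,1.9995)
  v4: (1-0.467)·(-2.66,1.02) + 0.467·(-2.7,0.04) = (-2.6787,0.5623)
  v5: (1-0.467)·(-2.98,-1.79) + 0.467·(-3.39,-3.98) = (-3.1715,-2.8127)
  v6: (1-0.467)·(-2.14,-2.51) + 0.467·(-2.88,-5.86) = (-2.4856,-4.0744)
  v7: (1-0.467)·(1,-2.56) + 0.467·(2.09,-4.24) = (1.5090,-3.3446)
  v8: (1-0.467)·(2.61,-1.24) + 0.467·(4.41,-3) = (3.4506,-2.0619)
Shoelace sum Σ(x_i·y_{i+1} − x_{i+1}·y_i):
  i=1: 4.6610·2.3670 − 2.7584·-0.3744 = +12.0655 (running +12.0655)
  i=2: 2.7584·1.9995 − 0.7183·2.3670 = +3.8153 (running +15.8809)
  i=3: 0.7183·0.5623 − -2.6787·1.9995 = +5.7601 (running +21.6410)
  i=4: -2.6787·-2.8127 − -3.1715·0.5623 = +9.3178 (running +30.9588)
  i=5: -3.1715·-4.0744 − -2.4856·-2.8127 = +5.9307 (running +36.8895)
  i=6: -2.4856·-3.3446 − 1.5090·-4.0744 = +14.4616 (running +51.3512)
  i=7: 1.5090·-2.0619 − 3.4506·-3.3446 = +8.4292 (running +59.7804)
  i=8: 3.4506·-0.3744 − 4.6610·-2.0619 = +8.3188 (running +68.0992)
Area = |Σ|/2 = |68.0992|/2 = 34.0496

Area at t=0.467: 34.0496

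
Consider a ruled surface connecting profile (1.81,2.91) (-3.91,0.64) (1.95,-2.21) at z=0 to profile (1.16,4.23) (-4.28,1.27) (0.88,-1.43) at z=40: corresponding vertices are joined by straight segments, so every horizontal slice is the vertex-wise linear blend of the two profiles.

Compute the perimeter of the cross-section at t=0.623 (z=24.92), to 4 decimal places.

Perimeter at t=0.623: 17.7098

Cross-section at t=0.623: each vertex is (1-t)·p0[i] + t·p1[i].
  v1: (1-0.623)·(1.81,2.91) + 0.623·(1.16,4.23) = (1.4051,3.7324)
  v2: (1-0.623)·(-3.91,0.64) + 0.623·(-4.28,1.27) = (-4.1405,1.0325)
  v3: (1-0.623)·(1.95,-2.21) + 0.623·(0.88,-1.43) = (1.2834,-1.7241)
Perimeter = Σ |v_{i+1} − v_i|:
  edge 1→2: √(-5.5456² + -2.6999²) = 6.1679 (running 6.1679)
  edge 2→3: √(5.4239² + -2.7565²) = 6.0842 (running 12.2520)
  edge 3→1: √(0.1217² + 5.4564²) = 5.4578 (running 17.7098)
Perimeter = 17.7098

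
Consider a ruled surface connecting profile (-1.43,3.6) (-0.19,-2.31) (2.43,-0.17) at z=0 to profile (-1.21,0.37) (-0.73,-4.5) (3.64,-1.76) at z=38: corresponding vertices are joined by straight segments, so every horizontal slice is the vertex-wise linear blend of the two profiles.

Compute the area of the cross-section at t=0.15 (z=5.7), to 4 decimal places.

Area at t=0.15: 9.5484

Cross-section at t=0.15: each vertex is (1-t)·p0[i] + t·p1[i].
  v1: (1-0.15)·(-1.43,3.6) + 0.15·(-1.21,0.37) = (-1.3970,3.1155)
  v2: (1-0.15)·(-0.19,-2.31) + 0.15·(-0.73,-4.5) = (-0.2710,-2.6385)
  v3: (1-0.15)·(2.43,-0.17) + 0.15·(3.64,-1.76) = (2.6115,-0.4085)
Shoelace sum Σ(x_i·y_{i+1} − x_{i+1}·y_i):
  i=1: -1.3970·-2.6385 − -0.2710·3.1155 = +4.5303 (running +4.5303)
  i=2: -0.2710·-0.4085 − 2.6115·-2.6385 = +7.0011 (running +11.5314)
  i=3: 2.6115·3.1155 − -1.3970·-0.4085 = +7.5655 (running +19.0969)
Area = |Σ|/2 = |19.0969|/2 = 9.5484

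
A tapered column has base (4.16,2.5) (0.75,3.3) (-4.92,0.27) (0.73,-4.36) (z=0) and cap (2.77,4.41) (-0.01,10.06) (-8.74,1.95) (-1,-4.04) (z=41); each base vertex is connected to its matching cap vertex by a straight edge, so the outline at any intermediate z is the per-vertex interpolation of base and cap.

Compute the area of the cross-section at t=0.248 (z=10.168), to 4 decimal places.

Cross-section at t=0.248: each vertex is (1-t)·p0[i] + t·p1[i].
  v1: (1-0.248)·(4.16,2.5) + 0.248·(2.77,4.41) = (3.8153,2.9737)
  v2: (1-0.248)·(0.75,3.3) + 0.248·(-0.01,10.06) = (0.5615,4.9765)
  v3: (1-0.248)·(-4.92,0.27) + 0.248·(-8.74,1.95) = (-5.8674,0.6866)
  v4: (1-0.248)·(0.73,-4.36) + 0.248·(-1,-4.04) = (0.3010,-4.2806)
Shoelace sum Σ(x_i·y_{i+1} − x_{i+1}·y_i):
  i=1: 3.8153·4.9765 − 0.5615·2.9737 = +17.3169 (running +17.3169)
  i=2: 0.5615·0.6866 − -5.8674·4.9765 = +29.5844 (running +46.9012)
  i=3: -5.8674·-4.2806 − 0.3010·0.6866 = +24.9094 (running +71.8107)
  i=4: 0.3010·2.9737 − 3.8153·-4.2806 = +17.2268 (running +89.0374)
Area = |Σ|/2 = |89.0374|/2 = 44.5187

Area at t=0.248: 44.5187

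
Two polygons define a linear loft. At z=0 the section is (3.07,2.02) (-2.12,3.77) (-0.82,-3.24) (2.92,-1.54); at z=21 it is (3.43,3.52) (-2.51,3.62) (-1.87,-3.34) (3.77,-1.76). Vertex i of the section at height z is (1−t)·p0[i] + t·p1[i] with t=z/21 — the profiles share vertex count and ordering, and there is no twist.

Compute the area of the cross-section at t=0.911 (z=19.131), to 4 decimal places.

Area at t=0.911: 34.6259

Cross-section at t=0.911: each vertex is (1-t)·p0[i] + t·p1[i].
  v1: (1-0.911)·(3.07,2.02) + 0.911·(3.43,3.52) = (3.3980,3.3865)
  v2: (1-0.911)·(-2.12,3.77) + 0.911·(-2.51,3.62) = (-2.4753,3.6334)
  v3: (1-0.911)·(-0.82,-3.24) + 0.911·(-1.87,-3.34) = (-1.7766,-3.3311)
  v4: (1-0.911)·(2.92,-1.54) + 0.911·(3.77,-1.76) = (3.6944,-1.7404)
Shoelace sum Σ(x_i·y_{i+1} − x_{i+1}·y_i):
  i=1: 3.3980·3.6334 − -2.4753·3.3865 = +20.7285 (running +20.7285)
  i=2: -2.4753·-3.3311 − -1.7766·3.6334 = +14.7003 (running +35.4288)
  i=3: -1.7766·-1.7404 − 3.6944·-3.3311 = +15.3982 (running +50.8270)
  i=4: 3.6944·3.3865 − 3.3980·-1.7404 = +18.4248 (running +69.2518)
Area = |Σ|/2 = |69.2518|/2 = 34.6259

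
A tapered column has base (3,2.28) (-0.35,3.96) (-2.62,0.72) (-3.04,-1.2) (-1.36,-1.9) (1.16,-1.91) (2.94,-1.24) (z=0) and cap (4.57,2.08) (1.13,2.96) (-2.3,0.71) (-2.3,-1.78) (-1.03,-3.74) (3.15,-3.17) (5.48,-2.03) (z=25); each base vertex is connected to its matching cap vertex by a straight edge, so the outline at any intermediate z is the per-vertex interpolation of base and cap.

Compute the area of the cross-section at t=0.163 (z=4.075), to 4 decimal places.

Area at t=0.163: 27.7591

Cross-section at t=0.163: each vertex is (1-t)·p0[i] + t·p1[i].
  v1: (1-0.163)·(3,2.28) + 0.163·(4.57,2.08) = (3.2559,2.2474)
  v2: (1-0.163)·(-0.35,3.96) + 0.163·(1.13,2.96) = (-0.1088,3.7970)
  v3: (1-0.163)·(-2.62,0.72) + 0.163·(-2.3,0.71) = (-2.5678,0.7184)
  v4: (1-0.163)·(-3.04,-1.2) + 0.163·(-2.3,-1.78) = (-2.9194,-1.2945)
  v5: (1-0.163)·(-1.36,-1.9) + 0.163·(-1.03,-3.74) = (-1.3062,-2.1999)
  v6: (1-0.163)·(1.16,-1.91) + 0.163·(3.15,-3.17) = (1.4844,-2.1154)
  v7: (1-0.163)·(2.94,-1.24) + 0.163·(5.48,-2.03) = (3.3540,-1.3688)
Shoelace sum Σ(x_i·y_{i+1} − x_{i+1}·y_i):
  i=1: 3.2559·3.7970 − -0.1088·2.2474 = +12.6071 (running +12.6071)
  i=2: -0.1088·0.7184 − -2.5678·3.7970 = +9.6720 (running +22.2791)
  i=3: -2.5678·-1.2945 − -2.9194·0.7184 = +5.4214 (running +27.7004)
  i=4: -2.9194·-2.1999 − -1.3062·-1.2945 = +4.7315 (running +32.4319)
  i=5: -1.3062·-2.1154 − 1.4844·-2.1999 = +6.0286 (running +38.4605)
  i=6: 1.4844·-1.3688 − 3.3540·-2.1154 = +5.0633 (running +43.5238)
  i=7: 3.3540·2.2474 − 3.2559·-1.3688 = +11.9944 (running +55.5182)
Area = |Σ|/2 = |55.5182|/2 = 27.7591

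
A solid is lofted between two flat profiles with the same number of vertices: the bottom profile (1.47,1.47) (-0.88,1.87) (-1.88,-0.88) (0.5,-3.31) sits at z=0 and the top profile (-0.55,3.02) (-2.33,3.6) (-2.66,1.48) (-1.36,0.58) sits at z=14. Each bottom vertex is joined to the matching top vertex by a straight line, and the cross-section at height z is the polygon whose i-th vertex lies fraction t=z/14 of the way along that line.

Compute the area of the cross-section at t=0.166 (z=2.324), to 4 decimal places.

Area at t=0.166: 9.0330

Cross-section at t=0.166: each vertex is (1-t)·p0[i] + t·p1[i].
  v1: (1-0.166)·(1.47,1.47) + 0.166·(-0.55,3.02) = (1.1347,1.7273)
  v2: (1-0.166)·(-0.88,1.87) + 0.166·(-2.33,3.6) = (-1.1207,2.1572)
  v3: (1-0.166)·(-1.88,-0.88) + 0.166·(-2.66,1.48) = (-2.0095,-0.4882)
  v4: (1-0.166)·(0.5,-3.31) + 0.166·(-1.36,0.58) = (0.1912,-2.6643)
Shoelace sum Σ(x_i·y_{i+1} − x_{i+1}·y_i):
  i=1: 1.1347·2.1572 − -1.1207·1.7273 = +4.3835 (running +4.3835)
  i=2: -1.1207·-0.4882 − -2.0095·2.1572 = +4.8820 (running +9.2655)
  i=3: -2.0095·-2.6643 − 0.1912·-0.4882 = +5.4471 (running +14.7126)
  i=4: 0.1912·1.7273 − 1.1347·-2.6643 = +3.3534 (running +18.0660)
Area = |Σ|/2 = |18.0660|/2 = 9.0330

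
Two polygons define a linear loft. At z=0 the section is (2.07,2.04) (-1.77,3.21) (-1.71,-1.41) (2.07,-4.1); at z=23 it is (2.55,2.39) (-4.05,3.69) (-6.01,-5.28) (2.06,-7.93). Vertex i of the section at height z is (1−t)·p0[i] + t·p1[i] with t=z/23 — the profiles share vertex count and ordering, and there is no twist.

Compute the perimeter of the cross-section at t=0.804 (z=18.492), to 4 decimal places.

Perimeter at t=0.804: 31.6695

Cross-section at t=0.804: each vertex is (1-t)·p0[i] + t·p1[i].
  v1: (1-0.804)·(2.07,2.04) + 0.804·(2.55,2.39) = (2.4559,2.3214)
  v2: (1-0.804)·(-1.77,3.21) + 0.804·(-4.05,3.69) = (-3.6031,3.5959)
  v3: (1-0.804)·(-1.71,-1.41) + 0.804·(-6.01,-5.28) = (-5.1672,-4.5215)
  v4: (1-0.804)·(2.07,-4.1) + 0.804·(2.06,-7.93) = (2.0620,-7.1793)
Perimeter = Σ |v_{i+1} − v_i|:
  edge 1→2: √(-6.0590² + 1.2745²) = 6.1916 (running 6.1916)
  edge 2→3: √(-1.5641² + -8.1174²) = 8.2667 (running 14.4583)
  edge 3→4: √(7.2292² + -2.6578²) = 7.7023 (running 22.1606)
  edge 4→1: √(0.3940² + 9.5007²) = 9.5089 (running 31.6695)
Perimeter = 31.6695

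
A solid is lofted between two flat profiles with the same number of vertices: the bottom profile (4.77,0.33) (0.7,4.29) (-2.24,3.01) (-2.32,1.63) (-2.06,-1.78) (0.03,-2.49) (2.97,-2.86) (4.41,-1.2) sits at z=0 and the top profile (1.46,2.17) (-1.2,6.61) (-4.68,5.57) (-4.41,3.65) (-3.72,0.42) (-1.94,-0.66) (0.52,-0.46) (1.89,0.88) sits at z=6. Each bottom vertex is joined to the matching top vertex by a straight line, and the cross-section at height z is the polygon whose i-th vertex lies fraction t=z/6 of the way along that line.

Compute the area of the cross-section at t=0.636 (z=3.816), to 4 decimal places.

Cross-section at t=0.636: each vertex is (1-t)·p0[i] + t·p1[i].
  v1: (1-0.636)·(4.77,0.33) + 0.636·(1.46,2.17) = (2.6648,1.5002)
  v2: (1-0.636)·(0.7,4.29) + 0.636·(-1.2,6.61) = (-0.5084,5.7655)
  v3: (1-0.636)·(-2.24,3.01) + 0.636·(-4.68,5.57) = (-3.7918,4.6382)
  v4: (1-0.636)·(-2.32,1.63) + 0.636·(-4.41,3.65) = (-3.6492,2.9147)
  v5: (1-0.636)·(-2.06,-1.78) + 0.636·(-3.72,0.42) = (-3.1158,-0.3808)
  v6: (1-0.636)·(0.03,-2.49) + 0.636·(-1.94,-0.66) = (-1.2229,-1.3261)
  v7: (1-0.636)·(2.97,-2.86) + 0.636·(0.52,-0.46) = (1.4118,-1.3336)
  v8: (1-0.636)·(4.41,-1.2) + 0.636·(1.89,0.88) = (2.8073,0.1229)
Shoelace sum Σ(x_i·y_{i+1} − x_{i+1}·y_i):
  i=1: 2.6648·5.7655 − -0.5084·1.5002 = +16.1269 (running +16.1269)
  i=2: -0.5084·4.6382 − -3.7918·5.7655 = +19.5039 (running +35.6308)
  i=3: -3.7918·2.9147 − -3.6492·4.6382 = +5.8736 (running +41.5044)
  i=4: -3.6492·-0.3808 − -3.1158·2.9147 = +10.4712 (running +51.9756)
  i=5: -3.1158·-1.3261 − -1.2229·-0.3808 = +3.6662 (running +55.6418)
  i=6: -1.2229·-1.3336 − 1.4118·-1.3261 = +3.5031 (running +59.1449)
  i=7: 1.4118·0.1229 − 2.8073·-1.3336 = +3.9173 (running +63.0622)
  i=8: 2.8073·1.5002 − 2.6648·0.1229 = +3.8841 (running +66.9463)
Area = |Σ|/2 = |66.9463|/2 = 33.4731

Area at t=0.636: 33.4731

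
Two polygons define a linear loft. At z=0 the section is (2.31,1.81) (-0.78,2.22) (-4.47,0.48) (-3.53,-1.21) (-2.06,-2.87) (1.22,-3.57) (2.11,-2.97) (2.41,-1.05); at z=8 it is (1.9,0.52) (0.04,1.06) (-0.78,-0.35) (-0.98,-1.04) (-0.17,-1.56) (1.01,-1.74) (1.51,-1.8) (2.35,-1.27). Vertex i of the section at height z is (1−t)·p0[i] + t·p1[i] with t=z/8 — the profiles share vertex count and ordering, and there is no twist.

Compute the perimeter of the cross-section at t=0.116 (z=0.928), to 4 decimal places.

Perimeter at t=0.116: 19.2106

Cross-section at t=0.116: each vertex is (1-t)·p0[i] + t·p1[i].
  v1: (1-0.116)·(2.31,1.81) + 0.116·(1.9,0.52) = (2.2624,1.6604)
  v2: (1-0.116)·(-0.78,2.22) + 0.116·(0.04,1.06) = (-0.6849,2.0854)
  v3: (1-0.116)·(-4.47,0.48) + 0.116·(-0.78,-0.35) = (-4.0420,0.3837)
  v4: (1-0.116)·(-3.53,-1.21) + 0.116·(-0.98,-1.04) = (-3.2342,-1.1903)
  v5: (1-0.116)·(-2.06,-2.87) + 0.116·(-0.17,-1.56) = (-1.8408,-2.7180)
  v6: (1-0.116)·(1.22,-3.57) + 0.116·(1.01,-1.74) = (1.1956,-3.3577)
  v7: (1-0.116)·(2.11,-2.97) + 0.116·(1.51,-1.8) = (2.0404,-2.8343)
  v8: (1-0.116)·(2.41,-1.05) + 0.116·(2.35,-1.27) = (2.4030,-1.0755)
Perimeter = Σ |v_{i+1} − v_i|:
  edge 1→2: √(-2.9473² + 0.4251²) = 2.9778 (running 2.9778)
  edge 2→3: √(-3.3571² + -1.7017²) = 3.7638 (running 6.7416)
  edge 3→4: √(0.8078² + -1.5740²) = 1.7692 (running 8.5107)
  edge 4→5: √(1.3934² + -1.5278²) = 2.0678 (running 10.5785)
  edge 5→6: √(3.0364² + -0.6397²) = 3.1030 (running 13.6816)
  edge 6→7: √(0.8448² + 0.5234²) = 0.9938 (running 14.6754)
  edge 7→8: √(0.3626² + 1.7588²) = 1.7958 (running 16.4711)
  edge 8→1: √(-0.1406² + 2.7359²) = 2.7395 (running 19.2106)
Perimeter = 19.2106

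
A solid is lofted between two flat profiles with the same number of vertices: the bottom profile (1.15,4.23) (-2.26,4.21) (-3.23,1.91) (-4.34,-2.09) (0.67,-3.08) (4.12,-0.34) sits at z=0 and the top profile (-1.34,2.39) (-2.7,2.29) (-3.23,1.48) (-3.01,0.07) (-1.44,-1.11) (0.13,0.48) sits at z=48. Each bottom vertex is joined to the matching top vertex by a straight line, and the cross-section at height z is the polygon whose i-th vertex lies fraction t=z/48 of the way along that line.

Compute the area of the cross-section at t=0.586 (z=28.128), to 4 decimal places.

Area at t=0.586: 18.3688

Cross-section at t=0.586: each vertex is (1-t)·p0[i] + t·p1[i].
  v1: (1-0.586)·(1.15,4.23) + 0.586·(-1.34,2.39) = (-0.3091,3.1518)
  v2: (1-0.586)·(-2.26,4.21) + 0.586·(-2.7,2.29) = (-2.5178,3.0849)
  v3: (1-0.586)·(-3.23,1.91) + 0.586·(-3.23,1.48) = (-3.2300,1.6580)
  v4: (1-0.586)·(-4.34,-2.09) + 0.586·(-3.01,0.07) = (-3.5606,-0.8242)
  v5: (1-0.586)·(0.67,-3.08) + 0.586·(-1.44,-1.11) = (-0.5665,-1.9256)
  v6: (1-0.586)·(4.12,-0.34) + 0.586·(0.13,0.48) = (1.7819,0.1405)
Shoelace sum Σ(x_i·y_{i+1} − x_{i+1}·y_i):
  i=1: -0.3091·3.0849 − -2.5178·3.1518 = +6.9820 (running +6.9820)
  i=2: -2.5178·1.6580 − -3.2300·3.0849 = +5.7895 (running +12.7715)
  i=3: -3.2300·-0.8242 − -3.5606·1.6580 = +8.5659 (running +21.3374)
  i=4: -3.5606·-1.9256 − -0.5665·-0.8242 = +6.3894 (running +27.7267)
  i=5: -0.5665·0.1405 − 1.7819·-1.9256 = +3.3515 (running +31.0782)
  i=6: 1.7819·3.1518 − -0.3091·0.1405 = +5.6594 (running +36.7377)
Area = |Σ|/2 = |36.7377|/2 = 18.3688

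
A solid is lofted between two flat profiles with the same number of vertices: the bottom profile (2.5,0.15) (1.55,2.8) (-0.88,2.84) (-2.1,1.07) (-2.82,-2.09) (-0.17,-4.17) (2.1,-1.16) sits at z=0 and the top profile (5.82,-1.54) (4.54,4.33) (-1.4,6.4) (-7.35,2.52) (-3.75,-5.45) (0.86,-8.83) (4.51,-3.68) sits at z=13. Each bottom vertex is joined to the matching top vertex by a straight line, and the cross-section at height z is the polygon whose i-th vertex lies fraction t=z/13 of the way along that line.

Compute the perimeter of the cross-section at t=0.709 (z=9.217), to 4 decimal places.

Cross-section at t=0.709: each vertex is (1-t)·p0[i] + t·p1[i].
  v1: (1-0.709)·(2.5,0.15) + 0.709·(5.82,-1.54) = (4.8539,-1.0482)
  v2: (1-0.709)·(1.55,2.8) + 0.709·(4.54,4.33) = (3.6699,3.8848)
  v3: (1-0.709)·(-0.88,2.84) + 0.709·(-1.4,6.4) = (-1.2487,5.3640)
  v4: (1-0.709)·(-2.1,1.07) + 0.709·(-7.35,2.52) = (-5.8222,2.0980)
  v5: (1-0.709)·(-2.82,-2.09) + 0.709·(-3.75,-5.45) = (-3.4794,-4.4722)
  v6: (1-0.709)·(-0.17,-4.17) + 0.709·(0.86,-8.83) = (0.5603,-7.4739)
  v7: (1-0.709)·(2.1,-1.16) + 0.709·(4.51,-3.68) = (3.8087,-2.9467)
Perimeter = Σ |v_{i+1} − v_i|:
  edge 1→2: √(-1.1840² + 4.9330²) = 5.0731 (running 5.0731)
  edge 2→3: √(-4.9186² + 1.4793²) = 5.1362 (running 10.2093)
  edge 3→4: √(-4.5736² + -3.2660²) = 5.6200 (running 15.8293)
  edge 4→5: √(2.3429² + -6.5703²) = 6.9755 (running 22.8048)
  edge 5→6: √(4.0396² + -3.0017²) = 5.0328 (running 27.8376)
  edge 6→7: √(3.2484² + 4.5273²) = 5.5721 (running 33.4097)
  edge 7→1: √(1.0452² + 1.8985²) = 2.1672 (running 35.5768)
Perimeter = 35.5768

Perimeter at t=0.709: 35.5768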